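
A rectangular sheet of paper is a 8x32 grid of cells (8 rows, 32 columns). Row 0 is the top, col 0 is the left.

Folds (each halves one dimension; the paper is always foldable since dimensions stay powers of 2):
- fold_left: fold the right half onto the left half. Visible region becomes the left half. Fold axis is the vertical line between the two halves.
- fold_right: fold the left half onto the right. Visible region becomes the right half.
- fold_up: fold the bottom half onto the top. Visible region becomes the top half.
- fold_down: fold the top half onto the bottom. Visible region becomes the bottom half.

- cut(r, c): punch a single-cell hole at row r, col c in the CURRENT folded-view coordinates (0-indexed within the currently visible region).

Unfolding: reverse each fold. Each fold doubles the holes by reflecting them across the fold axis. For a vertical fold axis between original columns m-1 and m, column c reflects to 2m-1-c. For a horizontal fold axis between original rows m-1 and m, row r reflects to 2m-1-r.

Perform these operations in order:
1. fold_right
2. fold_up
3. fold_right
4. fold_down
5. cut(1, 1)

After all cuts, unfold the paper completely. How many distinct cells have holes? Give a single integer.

Op 1 fold_right: fold axis v@16; visible region now rows[0,8) x cols[16,32) = 8x16
Op 2 fold_up: fold axis h@4; visible region now rows[0,4) x cols[16,32) = 4x16
Op 3 fold_right: fold axis v@24; visible region now rows[0,4) x cols[24,32) = 4x8
Op 4 fold_down: fold axis h@2; visible region now rows[2,4) x cols[24,32) = 2x8
Op 5 cut(1, 1): punch at orig (3,25); cuts so far [(3, 25)]; region rows[2,4) x cols[24,32) = 2x8
Unfold 1 (reflect across h@2): 2 holes -> [(0, 25), (3, 25)]
Unfold 2 (reflect across v@24): 4 holes -> [(0, 22), (0, 25), (3, 22), (3, 25)]
Unfold 3 (reflect across h@4): 8 holes -> [(0, 22), (0, 25), (3, 22), (3, 25), (4, 22), (4, 25), (7, 22), (7, 25)]
Unfold 4 (reflect across v@16): 16 holes -> [(0, 6), (0, 9), (0, 22), (0, 25), (3, 6), (3, 9), (3, 22), (3, 25), (4, 6), (4, 9), (4, 22), (4, 25), (7, 6), (7, 9), (7, 22), (7, 25)]

Answer: 16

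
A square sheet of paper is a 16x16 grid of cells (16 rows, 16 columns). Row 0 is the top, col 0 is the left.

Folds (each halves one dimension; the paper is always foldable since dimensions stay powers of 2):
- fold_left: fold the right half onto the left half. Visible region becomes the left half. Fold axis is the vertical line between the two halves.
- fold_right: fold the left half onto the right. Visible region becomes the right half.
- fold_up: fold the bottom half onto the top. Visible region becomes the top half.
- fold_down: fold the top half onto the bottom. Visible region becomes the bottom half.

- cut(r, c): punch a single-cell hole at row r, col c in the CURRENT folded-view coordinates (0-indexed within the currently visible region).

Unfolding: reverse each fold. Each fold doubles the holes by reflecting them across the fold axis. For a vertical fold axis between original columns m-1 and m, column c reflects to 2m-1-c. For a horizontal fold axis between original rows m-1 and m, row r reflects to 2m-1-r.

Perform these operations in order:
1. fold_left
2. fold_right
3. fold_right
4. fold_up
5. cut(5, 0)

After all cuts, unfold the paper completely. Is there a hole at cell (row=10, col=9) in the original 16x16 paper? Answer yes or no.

Answer: yes

Derivation:
Op 1 fold_left: fold axis v@8; visible region now rows[0,16) x cols[0,8) = 16x8
Op 2 fold_right: fold axis v@4; visible region now rows[0,16) x cols[4,8) = 16x4
Op 3 fold_right: fold axis v@6; visible region now rows[0,16) x cols[6,8) = 16x2
Op 4 fold_up: fold axis h@8; visible region now rows[0,8) x cols[6,8) = 8x2
Op 5 cut(5, 0): punch at orig (5,6); cuts so far [(5, 6)]; region rows[0,8) x cols[6,8) = 8x2
Unfold 1 (reflect across h@8): 2 holes -> [(5, 6), (10, 6)]
Unfold 2 (reflect across v@6): 4 holes -> [(5, 5), (5, 6), (10, 5), (10, 6)]
Unfold 3 (reflect across v@4): 8 holes -> [(5, 1), (5, 2), (5, 5), (5, 6), (10, 1), (10, 2), (10, 5), (10, 6)]
Unfold 4 (reflect across v@8): 16 holes -> [(5, 1), (5, 2), (5, 5), (5, 6), (5, 9), (5, 10), (5, 13), (5, 14), (10, 1), (10, 2), (10, 5), (10, 6), (10, 9), (10, 10), (10, 13), (10, 14)]
Holes: [(5, 1), (5, 2), (5, 5), (5, 6), (5, 9), (5, 10), (5, 13), (5, 14), (10, 1), (10, 2), (10, 5), (10, 6), (10, 9), (10, 10), (10, 13), (10, 14)]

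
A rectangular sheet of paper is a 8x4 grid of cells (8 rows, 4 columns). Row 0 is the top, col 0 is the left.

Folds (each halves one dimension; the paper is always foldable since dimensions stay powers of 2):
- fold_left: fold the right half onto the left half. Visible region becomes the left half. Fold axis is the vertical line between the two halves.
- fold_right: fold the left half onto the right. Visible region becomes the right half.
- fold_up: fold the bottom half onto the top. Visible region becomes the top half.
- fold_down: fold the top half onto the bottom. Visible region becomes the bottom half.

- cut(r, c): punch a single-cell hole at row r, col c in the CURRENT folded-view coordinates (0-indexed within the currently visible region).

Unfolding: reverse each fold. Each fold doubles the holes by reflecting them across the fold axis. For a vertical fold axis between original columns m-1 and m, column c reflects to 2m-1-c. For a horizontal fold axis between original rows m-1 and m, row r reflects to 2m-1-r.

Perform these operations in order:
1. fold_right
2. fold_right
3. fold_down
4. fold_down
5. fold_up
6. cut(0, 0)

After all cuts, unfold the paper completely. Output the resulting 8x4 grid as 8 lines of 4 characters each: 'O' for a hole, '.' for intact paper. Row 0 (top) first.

Answer: OOOO
OOOO
OOOO
OOOO
OOOO
OOOO
OOOO
OOOO

Derivation:
Op 1 fold_right: fold axis v@2; visible region now rows[0,8) x cols[2,4) = 8x2
Op 2 fold_right: fold axis v@3; visible region now rows[0,8) x cols[3,4) = 8x1
Op 3 fold_down: fold axis h@4; visible region now rows[4,8) x cols[3,4) = 4x1
Op 4 fold_down: fold axis h@6; visible region now rows[6,8) x cols[3,4) = 2x1
Op 5 fold_up: fold axis h@7; visible region now rows[6,7) x cols[3,4) = 1x1
Op 6 cut(0, 0): punch at orig (6,3); cuts so far [(6, 3)]; region rows[6,7) x cols[3,4) = 1x1
Unfold 1 (reflect across h@7): 2 holes -> [(6, 3), (7, 3)]
Unfold 2 (reflect across h@6): 4 holes -> [(4, 3), (5, 3), (6, 3), (7, 3)]
Unfold 3 (reflect across h@4): 8 holes -> [(0, 3), (1, 3), (2, 3), (3, 3), (4, 3), (5, 3), (6, 3), (7, 3)]
Unfold 4 (reflect across v@3): 16 holes -> [(0, 2), (0, 3), (1, 2), (1, 3), (2, 2), (2, 3), (3, 2), (3, 3), (4, 2), (4, 3), (5, 2), (5, 3), (6, 2), (6, 3), (7, 2), (7, 3)]
Unfold 5 (reflect across v@2): 32 holes -> [(0, 0), (0, 1), (0, 2), (0, 3), (1, 0), (1, 1), (1, 2), (1, 3), (2, 0), (2, 1), (2, 2), (2, 3), (3, 0), (3, 1), (3, 2), (3, 3), (4, 0), (4, 1), (4, 2), (4, 3), (5, 0), (5, 1), (5, 2), (5, 3), (6, 0), (6, 1), (6, 2), (6, 3), (7, 0), (7, 1), (7, 2), (7, 3)]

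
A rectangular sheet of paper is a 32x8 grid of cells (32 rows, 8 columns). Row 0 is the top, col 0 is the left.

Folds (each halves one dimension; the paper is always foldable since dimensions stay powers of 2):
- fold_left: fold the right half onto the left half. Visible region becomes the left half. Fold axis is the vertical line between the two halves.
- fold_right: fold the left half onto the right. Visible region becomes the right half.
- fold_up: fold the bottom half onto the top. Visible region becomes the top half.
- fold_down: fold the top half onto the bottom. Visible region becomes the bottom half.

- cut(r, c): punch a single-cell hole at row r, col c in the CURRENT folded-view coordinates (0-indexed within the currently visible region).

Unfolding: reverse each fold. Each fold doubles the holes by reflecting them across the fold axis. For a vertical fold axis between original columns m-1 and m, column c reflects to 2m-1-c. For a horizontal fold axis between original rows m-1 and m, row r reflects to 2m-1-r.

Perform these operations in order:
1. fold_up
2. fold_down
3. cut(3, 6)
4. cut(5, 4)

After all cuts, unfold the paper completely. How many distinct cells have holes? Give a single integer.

Op 1 fold_up: fold axis h@16; visible region now rows[0,16) x cols[0,8) = 16x8
Op 2 fold_down: fold axis h@8; visible region now rows[8,16) x cols[0,8) = 8x8
Op 3 cut(3, 6): punch at orig (11,6); cuts so far [(11, 6)]; region rows[8,16) x cols[0,8) = 8x8
Op 4 cut(5, 4): punch at orig (13,4); cuts so far [(11, 6), (13, 4)]; region rows[8,16) x cols[0,8) = 8x8
Unfold 1 (reflect across h@8): 4 holes -> [(2, 4), (4, 6), (11, 6), (13, 4)]
Unfold 2 (reflect across h@16): 8 holes -> [(2, 4), (4, 6), (11, 6), (13, 4), (18, 4), (20, 6), (27, 6), (29, 4)]

Answer: 8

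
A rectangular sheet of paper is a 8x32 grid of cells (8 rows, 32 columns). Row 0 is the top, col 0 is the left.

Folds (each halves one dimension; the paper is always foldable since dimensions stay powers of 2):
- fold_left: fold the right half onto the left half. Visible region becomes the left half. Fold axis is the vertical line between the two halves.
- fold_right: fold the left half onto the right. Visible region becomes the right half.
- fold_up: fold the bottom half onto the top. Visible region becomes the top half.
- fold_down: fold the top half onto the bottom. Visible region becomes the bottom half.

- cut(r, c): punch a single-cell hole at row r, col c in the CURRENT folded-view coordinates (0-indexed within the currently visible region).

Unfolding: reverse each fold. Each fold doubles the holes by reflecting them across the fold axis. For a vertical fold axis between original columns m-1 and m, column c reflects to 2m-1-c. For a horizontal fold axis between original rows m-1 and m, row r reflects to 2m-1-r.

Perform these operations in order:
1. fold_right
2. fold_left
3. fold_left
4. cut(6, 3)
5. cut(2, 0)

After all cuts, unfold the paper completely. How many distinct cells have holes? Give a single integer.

Answer: 16

Derivation:
Op 1 fold_right: fold axis v@16; visible region now rows[0,8) x cols[16,32) = 8x16
Op 2 fold_left: fold axis v@24; visible region now rows[0,8) x cols[16,24) = 8x8
Op 3 fold_left: fold axis v@20; visible region now rows[0,8) x cols[16,20) = 8x4
Op 4 cut(6, 3): punch at orig (6,19); cuts so far [(6, 19)]; region rows[0,8) x cols[16,20) = 8x4
Op 5 cut(2, 0): punch at orig (2,16); cuts so far [(2, 16), (6, 19)]; region rows[0,8) x cols[16,20) = 8x4
Unfold 1 (reflect across v@20): 4 holes -> [(2, 16), (2, 23), (6, 19), (6, 20)]
Unfold 2 (reflect across v@24): 8 holes -> [(2, 16), (2, 23), (2, 24), (2, 31), (6, 19), (6, 20), (6, 27), (6, 28)]
Unfold 3 (reflect across v@16): 16 holes -> [(2, 0), (2, 7), (2, 8), (2, 15), (2, 16), (2, 23), (2, 24), (2, 31), (6, 3), (6, 4), (6, 11), (6, 12), (6, 19), (6, 20), (6, 27), (6, 28)]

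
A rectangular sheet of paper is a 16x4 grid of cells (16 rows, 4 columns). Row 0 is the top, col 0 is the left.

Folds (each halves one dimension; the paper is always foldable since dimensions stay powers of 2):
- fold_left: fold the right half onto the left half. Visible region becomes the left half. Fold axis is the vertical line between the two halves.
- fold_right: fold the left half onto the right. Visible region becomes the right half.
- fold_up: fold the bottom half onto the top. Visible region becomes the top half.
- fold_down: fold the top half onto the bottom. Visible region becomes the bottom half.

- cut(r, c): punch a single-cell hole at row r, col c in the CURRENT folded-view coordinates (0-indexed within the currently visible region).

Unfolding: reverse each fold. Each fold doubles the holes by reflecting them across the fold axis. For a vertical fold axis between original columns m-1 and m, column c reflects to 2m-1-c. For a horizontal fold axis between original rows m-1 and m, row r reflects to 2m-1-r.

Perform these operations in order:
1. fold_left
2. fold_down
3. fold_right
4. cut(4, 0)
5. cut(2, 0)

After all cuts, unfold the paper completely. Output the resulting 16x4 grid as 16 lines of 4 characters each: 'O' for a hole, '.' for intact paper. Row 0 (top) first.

Op 1 fold_left: fold axis v@2; visible region now rows[0,16) x cols[0,2) = 16x2
Op 2 fold_down: fold axis h@8; visible region now rows[8,16) x cols[0,2) = 8x2
Op 3 fold_right: fold axis v@1; visible region now rows[8,16) x cols[1,2) = 8x1
Op 4 cut(4, 0): punch at orig (12,1); cuts so far [(12, 1)]; region rows[8,16) x cols[1,2) = 8x1
Op 5 cut(2, 0): punch at orig (10,1); cuts so far [(10, 1), (12, 1)]; region rows[8,16) x cols[1,2) = 8x1
Unfold 1 (reflect across v@1): 4 holes -> [(10, 0), (10, 1), (12, 0), (12, 1)]
Unfold 2 (reflect across h@8): 8 holes -> [(3, 0), (3, 1), (5, 0), (5, 1), (10, 0), (10, 1), (12, 0), (12, 1)]
Unfold 3 (reflect across v@2): 16 holes -> [(3, 0), (3, 1), (3, 2), (3, 3), (5, 0), (5, 1), (5, 2), (5, 3), (10, 0), (10, 1), (10, 2), (10, 3), (12, 0), (12, 1), (12, 2), (12, 3)]

Answer: ....
....
....
OOOO
....
OOOO
....
....
....
....
OOOO
....
OOOO
....
....
....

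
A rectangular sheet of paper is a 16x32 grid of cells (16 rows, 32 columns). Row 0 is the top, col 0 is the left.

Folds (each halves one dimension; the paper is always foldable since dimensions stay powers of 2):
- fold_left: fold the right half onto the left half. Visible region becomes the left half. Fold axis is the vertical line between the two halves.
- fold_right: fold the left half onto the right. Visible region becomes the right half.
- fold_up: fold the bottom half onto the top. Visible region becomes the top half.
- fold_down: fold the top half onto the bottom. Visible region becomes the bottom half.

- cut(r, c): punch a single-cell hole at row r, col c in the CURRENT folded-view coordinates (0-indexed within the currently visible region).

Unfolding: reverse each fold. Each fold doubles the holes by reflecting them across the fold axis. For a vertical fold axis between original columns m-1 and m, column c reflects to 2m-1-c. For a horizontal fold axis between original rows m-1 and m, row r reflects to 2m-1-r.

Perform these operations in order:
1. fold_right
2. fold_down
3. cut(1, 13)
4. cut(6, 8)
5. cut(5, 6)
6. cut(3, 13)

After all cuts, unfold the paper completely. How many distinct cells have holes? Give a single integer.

Op 1 fold_right: fold axis v@16; visible region now rows[0,16) x cols[16,32) = 16x16
Op 2 fold_down: fold axis h@8; visible region now rows[8,16) x cols[16,32) = 8x16
Op 3 cut(1, 13): punch at orig (9,29); cuts so far [(9, 29)]; region rows[8,16) x cols[16,32) = 8x16
Op 4 cut(6, 8): punch at orig (14,24); cuts so far [(9, 29), (14, 24)]; region rows[8,16) x cols[16,32) = 8x16
Op 5 cut(5, 6): punch at orig (13,22); cuts so far [(9, 29), (13, 22), (14, 24)]; region rows[8,16) x cols[16,32) = 8x16
Op 6 cut(3, 13): punch at orig (11,29); cuts so far [(9, 29), (11, 29), (13, 22), (14, 24)]; region rows[8,16) x cols[16,32) = 8x16
Unfold 1 (reflect across h@8): 8 holes -> [(1, 24), (2, 22), (4, 29), (6, 29), (9, 29), (11, 29), (13, 22), (14, 24)]
Unfold 2 (reflect across v@16): 16 holes -> [(1, 7), (1, 24), (2, 9), (2, 22), (4, 2), (4, 29), (6, 2), (6, 29), (9, 2), (9, 29), (11, 2), (11, 29), (13, 9), (13, 22), (14, 7), (14, 24)]

Answer: 16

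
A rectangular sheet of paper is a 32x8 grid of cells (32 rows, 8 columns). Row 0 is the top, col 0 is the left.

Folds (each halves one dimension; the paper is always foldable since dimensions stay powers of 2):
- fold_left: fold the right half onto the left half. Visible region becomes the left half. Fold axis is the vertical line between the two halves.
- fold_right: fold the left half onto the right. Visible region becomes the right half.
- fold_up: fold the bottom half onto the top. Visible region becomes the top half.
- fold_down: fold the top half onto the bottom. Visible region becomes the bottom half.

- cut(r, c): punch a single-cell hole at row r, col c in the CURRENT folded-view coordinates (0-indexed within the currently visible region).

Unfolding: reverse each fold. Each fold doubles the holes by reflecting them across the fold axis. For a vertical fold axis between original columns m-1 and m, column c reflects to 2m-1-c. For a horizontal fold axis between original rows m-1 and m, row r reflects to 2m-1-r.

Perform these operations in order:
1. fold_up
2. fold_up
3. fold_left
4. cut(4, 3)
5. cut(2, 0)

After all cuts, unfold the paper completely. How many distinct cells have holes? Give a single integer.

Op 1 fold_up: fold axis h@16; visible region now rows[0,16) x cols[0,8) = 16x8
Op 2 fold_up: fold axis h@8; visible region now rows[0,8) x cols[0,8) = 8x8
Op 3 fold_left: fold axis v@4; visible region now rows[0,8) x cols[0,4) = 8x4
Op 4 cut(4, 3): punch at orig (4,3); cuts so far [(4, 3)]; region rows[0,8) x cols[0,4) = 8x4
Op 5 cut(2, 0): punch at orig (2,0); cuts so far [(2, 0), (4, 3)]; region rows[0,8) x cols[0,4) = 8x4
Unfold 1 (reflect across v@4): 4 holes -> [(2, 0), (2, 7), (4, 3), (4, 4)]
Unfold 2 (reflect across h@8): 8 holes -> [(2, 0), (2, 7), (4, 3), (4, 4), (11, 3), (11, 4), (13, 0), (13, 7)]
Unfold 3 (reflect across h@16): 16 holes -> [(2, 0), (2, 7), (4, 3), (4, 4), (11, 3), (11, 4), (13, 0), (13, 7), (18, 0), (18, 7), (20, 3), (20, 4), (27, 3), (27, 4), (29, 0), (29, 7)]

Answer: 16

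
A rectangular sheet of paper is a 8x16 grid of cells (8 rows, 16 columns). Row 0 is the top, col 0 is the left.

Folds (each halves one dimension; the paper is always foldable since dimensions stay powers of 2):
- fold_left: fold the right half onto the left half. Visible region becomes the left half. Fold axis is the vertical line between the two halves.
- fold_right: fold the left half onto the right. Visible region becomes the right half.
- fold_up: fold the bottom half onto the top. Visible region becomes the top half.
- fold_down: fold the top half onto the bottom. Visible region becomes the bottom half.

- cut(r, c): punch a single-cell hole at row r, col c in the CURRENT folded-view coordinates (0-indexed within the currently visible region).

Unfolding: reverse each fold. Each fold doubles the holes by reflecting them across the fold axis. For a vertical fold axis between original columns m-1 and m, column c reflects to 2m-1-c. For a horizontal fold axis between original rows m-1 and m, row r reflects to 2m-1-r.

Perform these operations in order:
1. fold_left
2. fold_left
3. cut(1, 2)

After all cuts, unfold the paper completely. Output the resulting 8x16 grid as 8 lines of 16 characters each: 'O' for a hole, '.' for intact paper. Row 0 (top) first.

Answer: ................
..O..O....O..O..
................
................
................
................
................
................

Derivation:
Op 1 fold_left: fold axis v@8; visible region now rows[0,8) x cols[0,8) = 8x8
Op 2 fold_left: fold axis v@4; visible region now rows[0,8) x cols[0,4) = 8x4
Op 3 cut(1, 2): punch at orig (1,2); cuts so far [(1, 2)]; region rows[0,8) x cols[0,4) = 8x4
Unfold 1 (reflect across v@4): 2 holes -> [(1, 2), (1, 5)]
Unfold 2 (reflect across v@8): 4 holes -> [(1, 2), (1, 5), (1, 10), (1, 13)]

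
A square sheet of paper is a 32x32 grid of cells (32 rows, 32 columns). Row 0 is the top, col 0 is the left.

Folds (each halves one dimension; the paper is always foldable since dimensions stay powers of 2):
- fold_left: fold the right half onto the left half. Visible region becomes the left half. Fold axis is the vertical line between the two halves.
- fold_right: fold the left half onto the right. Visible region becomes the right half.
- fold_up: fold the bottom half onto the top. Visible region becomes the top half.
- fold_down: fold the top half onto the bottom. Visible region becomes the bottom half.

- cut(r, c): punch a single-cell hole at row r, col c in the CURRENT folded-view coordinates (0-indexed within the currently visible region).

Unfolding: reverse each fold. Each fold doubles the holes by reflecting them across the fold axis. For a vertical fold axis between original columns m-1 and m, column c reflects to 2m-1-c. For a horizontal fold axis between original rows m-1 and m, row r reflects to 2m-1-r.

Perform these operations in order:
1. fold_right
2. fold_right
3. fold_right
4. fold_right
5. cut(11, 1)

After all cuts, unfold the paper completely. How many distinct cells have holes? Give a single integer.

Answer: 16

Derivation:
Op 1 fold_right: fold axis v@16; visible region now rows[0,32) x cols[16,32) = 32x16
Op 2 fold_right: fold axis v@24; visible region now rows[0,32) x cols[24,32) = 32x8
Op 3 fold_right: fold axis v@28; visible region now rows[0,32) x cols[28,32) = 32x4
Op 4 fold_right: fold axis v@30; visible region now rows[0,32) x cols[30,32) = 32x2
Op 5 cut(11, 1): punch at orig (11,31); cuts so far [(11, 31)]; region rows[0,32) x cols[30,32) = 32x2
Unfold 1 (reflect across v@30): 2 holes -> [(11, 28), (11, 31)]
Unfold 2 (reflect across v@28): 4 holes -> [(11, 24), (11, 27), (11, 28), (11, 31)]
Unfold 3 (reflect across v@24): 8 holes -> [(11, 16), (11, 19), (11, 20), (11, 23), (11, 24), (11, 27), (11, 28), (11, 31)]
Unfold 4 (reflect across v@16): 16 holes -> [(11, 0), (11, 3), (11, 4), (11, 7), (11, 8), (11, 11), (11, 12), (11, 15), (11, 16), (11, 19), (11, 20), (11, 23), (11, 24), (11, 27), (11, 28), (11, 31)]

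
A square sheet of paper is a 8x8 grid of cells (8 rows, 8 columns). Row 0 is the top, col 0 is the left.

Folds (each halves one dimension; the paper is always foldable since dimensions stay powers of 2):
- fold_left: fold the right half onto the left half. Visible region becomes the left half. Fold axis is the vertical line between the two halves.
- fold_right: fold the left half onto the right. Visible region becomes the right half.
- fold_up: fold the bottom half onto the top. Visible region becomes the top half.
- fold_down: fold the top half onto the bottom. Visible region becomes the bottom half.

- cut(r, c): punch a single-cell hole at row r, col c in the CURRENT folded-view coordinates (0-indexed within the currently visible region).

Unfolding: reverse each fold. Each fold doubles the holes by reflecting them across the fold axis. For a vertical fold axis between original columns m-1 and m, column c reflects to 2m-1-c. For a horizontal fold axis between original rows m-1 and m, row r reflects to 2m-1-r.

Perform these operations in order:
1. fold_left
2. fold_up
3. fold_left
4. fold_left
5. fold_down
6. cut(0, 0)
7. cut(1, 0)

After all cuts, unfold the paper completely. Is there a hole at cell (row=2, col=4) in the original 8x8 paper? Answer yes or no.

Answer: yes

Derivation:
Op 1 fold_left: fold axis v@4; visible region now rows[0,8) x cols[0,4) = 8x4
Op 2 fold_up: fold axis h@4; visible region now rows[0,4) x cols[0,4) = 4x4
Op 3 fold_left: fold axis v@2; visible region now rows[0,4) x cols[0,2) = 4x2
Op 4 fold_left: fold axis v@1; visible region now rows[0,4) x cols[0,1) = 4x1
Op 5 fold_down: fold axis h@2; visible region now rows[2,4) x cols[0,1) = 2x1
Op 6 cut(0, 0): punch at orig (2,0); cuts so far [(2, 0)]; region rows[2,4) x cols[0,1) = 2x1
Op 7 cut(1, 0): punch at orig (3,0); cuts so far [(2, 0), (3, 0)]; region rows[2,4) x cols[0,1) = 2x1
Unfold 1 (reflect across h@2): 4 holes -> [(0, 0), (1, 0), (2, 0), (3, 0)]
Unfold 2 (reflect across v@1): 8 holes -> [(0, 0), (0, 1), (1, 0), (1, 1), (2, 0), (2, 1), (3, 0), (3, 1)]
Unfold 3 (reflect across v@2): 16 holes -> [(0, 0), (0, 1), (0, 2), (0, 3), (1, 0), (1, 1), (1, 2), (1, 3), (2, 0), (2, 1), (2, 2), (2, 3), (3, 0), (3, 1), (3, 2), (3, 3)]
Unfold 4 (reflect across h@4): 32 holes -> [(0, 0), (0, 1), (0, 2), (0, 3), (1, 0), (1, 1), (1, 2), (1, 3), (2, 0), (2, 1), (2, 2), (2, 3), (3, 0), (3, 1), (3, 2), (3, 3), (4, 0), (4, 1), (4, 2), (4, 3), (5, 0), (5, 1), (5, 2), (5, 3), (6, 0), (6, 1), (6, 2), (6, 3), (7, 0), (7, 1), (7, 2), (7, 3)]
Unfold 5 (reflect across v@4): 64 holes -> [(0, 0), (0, 1), (0, 2), (0, 3), (0, 4), (0, 5), (0, 6), (0, 7), (1, 0), (1, 1), (1, 2), (1, 3), (1, 4), (1, 5), (1, 6), (1, 7), (2, 0), (2, 1), (2, 2), (2, 3), (2, 4), (2, 5), (2, 6), (2, 7), (3, 0), (3, 1), (3, 2), (3, 3), (3, 4), (3, 5), (3, 6), (3, 7), (4, 0), (4, 1), (4, 2), (4, 3), (4, 4), (4, 5), (4, 6), (4, 7), (5, 0), (5, 1), (5, 2), (5, 3), (5, 4), (5, 5), (5, 6), (5, 7), (6, 0), (6, 1), (6, 2), (6, 3), (6, 4), (6, 5), (6, 6), (6, 7), (7, 0), (7, 1), (7, 2), (7, 3), (7, 4), (7, 5), (7, 6), (7, 7)]
Holes: [(0, 0), (0, 1), (0, 2), (0, 3), (0, 4), (0, 5), (0, 6), (0, 7), (1, 0), (1, 1), (1, 2), (1, 3), (1, 4), (1, 5), (1, 6), (1, 7), (2, 0), (2, 1), (2, 2), (2, 3), (2, 4), (2, 5), (2, 6), (2, 7), (3, 0), (3, 1), (3, 2), (3, 3), (3, 4), (3, 5), (3, 6), (3, 7), (4, 0), (4, 1), (4, 2), (4, 3), (4, 4), (4, 5), (4, 6), (4, 7), (5, 0), (5, 1), (5, 2), (5, 3), (5, 4), (5, 5), (5, 6), (5, 7), (6, 0), (6, 1), (6, 2), (6, 3), (6, 4), (6, 5), (6, 6), (6, 7), (7, 0), (7, 1), (7, 2), (7, 3), (7, 4), (7, 5), (7, 6), (7, 7)]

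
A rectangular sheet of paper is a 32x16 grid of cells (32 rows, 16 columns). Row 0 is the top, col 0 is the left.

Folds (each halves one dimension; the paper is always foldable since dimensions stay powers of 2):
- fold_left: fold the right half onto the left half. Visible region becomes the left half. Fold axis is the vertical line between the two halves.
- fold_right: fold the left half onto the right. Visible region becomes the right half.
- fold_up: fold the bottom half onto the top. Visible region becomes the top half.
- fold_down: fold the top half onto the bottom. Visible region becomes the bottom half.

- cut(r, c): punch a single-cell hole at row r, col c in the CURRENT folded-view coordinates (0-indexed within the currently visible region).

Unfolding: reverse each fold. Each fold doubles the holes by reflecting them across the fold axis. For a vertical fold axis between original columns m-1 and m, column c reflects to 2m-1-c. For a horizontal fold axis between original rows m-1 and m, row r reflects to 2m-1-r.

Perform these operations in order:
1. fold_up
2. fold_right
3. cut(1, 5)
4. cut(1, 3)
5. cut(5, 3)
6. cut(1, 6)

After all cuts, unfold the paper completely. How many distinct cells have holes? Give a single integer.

Answer: 16

Derivation:
Op 1 fold_up: fold axis h@16; visible region now rows[0,16) x cols[0,16) = 16x16
Op 2 fold_right: fold axis v@8; visible region now rows[0,16) x cols[8,16) = 16x8
Op 3 cut(1, 5): punch at orig (1,13); cuts so far [(1, 13)]; region rows[0,16) x cols[8,16) = 16x8
Op 4 cut(1, 3): punch at orig (1,11); cuts so far [(1, 11), (1, 13)]; region rows[0,16) x cols[8,16) = 16x8
Op 5 cut(5, 3): punch at orig (5,11); cuts so far [(1, 11), (1, 13), (5, 11)]; region rows[0,16) x cols[8,16) = 16x8
Op 6 cut(1, 6): punch at orig (1,14); cuts so far [(1, 11), (1, 13), (1, 14), (5, 11)]; region rows[0,16) x cols[8,16) = 16x8
Unfold 1 (reflect across v@8): 8 holes -> [(1, 1), (1, 2), (1, 4), (1, 11), (1, 13), (1, 14), (5, 4), (5, 11)]
Unfold 2 (reflect across h@16): 16 holes -> [(1, 1), (1, 2), (1, 4), (1, 11), (1, 13), (1, 14), (5, 4), (5, 11), (26, 4), (26, 11), (30, 1), (30, 2), (30, 4), (30, 11), (30, 13), (30, 14)]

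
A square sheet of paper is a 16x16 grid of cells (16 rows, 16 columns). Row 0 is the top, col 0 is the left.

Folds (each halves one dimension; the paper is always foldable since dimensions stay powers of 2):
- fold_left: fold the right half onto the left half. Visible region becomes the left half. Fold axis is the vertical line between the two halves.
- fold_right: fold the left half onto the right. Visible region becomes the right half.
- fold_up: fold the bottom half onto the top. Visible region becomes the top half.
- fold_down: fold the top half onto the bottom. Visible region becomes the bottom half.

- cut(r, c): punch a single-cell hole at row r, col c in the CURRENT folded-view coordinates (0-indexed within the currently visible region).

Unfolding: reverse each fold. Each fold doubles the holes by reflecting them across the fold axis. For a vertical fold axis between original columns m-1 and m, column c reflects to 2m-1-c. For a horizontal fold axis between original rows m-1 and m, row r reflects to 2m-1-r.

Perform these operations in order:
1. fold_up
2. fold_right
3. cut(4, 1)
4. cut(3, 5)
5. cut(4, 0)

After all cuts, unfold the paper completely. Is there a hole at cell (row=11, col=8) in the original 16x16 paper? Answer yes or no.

Op 1 fold_up: fold axis h@8; visible region now rows[0,8) x cols[0,16) = 8x16
Op 2 fold_right: fold axis v@8; visible region now rows[0,8) x cols[8,16) = 8x8
Op 3 cut(4, 1): punch at orig (4,9); cuts so far [(4, 9)]; region rows[0,8) x cols[8,16) = 8x8
Op 4 cut(3, 5): punch at orig (3,13); cuts so far [(3, 13), (4, 9)]; region rows[0,8) x cols[8,16) = 8x8
Op 5 cut(4, 0): punch at orig (4,8); cuts so far [(3, 13), (4, 8), (4, 9)]; region rows[0,8) x cols[8,16) = 8x8
Unfold 1 (reflect across v@8): 6 holes -> [(3, 2), (3, 13), (4, 6), (4, 7), (4, 8), (4, 9)]
Unfold 2 (reflect across h@8): 12 holes -> [(3, 2), (3, 13), (4, 6), (4, 7), (4, 8), (4, 9), (11, 6), (11, 7), (11, 8), (11, 9), (12, 2), (12, 13)]
Holes: [(3, 2), (3, 13), (4, 6), (4, 7), (4, 8), (4, 9), (11, 6), (11, 7), (11, 8), (11, 9), (12, 2), (12, 13)]

Answer: yes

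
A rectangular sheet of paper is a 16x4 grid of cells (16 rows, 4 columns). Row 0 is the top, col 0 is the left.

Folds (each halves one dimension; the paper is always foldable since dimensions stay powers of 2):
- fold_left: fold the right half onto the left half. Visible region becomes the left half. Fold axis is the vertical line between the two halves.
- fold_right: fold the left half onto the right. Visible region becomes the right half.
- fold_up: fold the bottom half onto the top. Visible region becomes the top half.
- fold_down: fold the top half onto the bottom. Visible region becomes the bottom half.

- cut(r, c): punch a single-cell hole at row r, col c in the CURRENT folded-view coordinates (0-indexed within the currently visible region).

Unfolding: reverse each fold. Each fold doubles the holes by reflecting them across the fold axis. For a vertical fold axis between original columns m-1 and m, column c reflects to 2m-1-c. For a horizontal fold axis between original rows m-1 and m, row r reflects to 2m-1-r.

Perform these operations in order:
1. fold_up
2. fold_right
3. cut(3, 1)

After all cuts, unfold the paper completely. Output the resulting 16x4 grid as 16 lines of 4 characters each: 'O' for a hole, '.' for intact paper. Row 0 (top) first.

Op 1 fold_up: fold axis h@8; visible region now rows[0,8) x cols[0,4) = 8x4
Op 2 fold_right: fold axis v@2; visible region now rows[0,8) x cols[2,4) = 8x2
Op 3 cut(3, 1): punch at orig (3,3); cuts so far [(3, 3)]; region rows[0,8) x cols[2,4) = 8x2
Unfold 1 (reflect across v@2): 2 holes -> [(3, 0), (3, 3)]
Unfold 2 (reflect across h@8): 4 holes -> [(3, 0), (3, 3), (12, 0), (12, 3)]

Answer: ....
....
....
O..O
....
....
....
....
....
....
....
....
O..O
....
....
....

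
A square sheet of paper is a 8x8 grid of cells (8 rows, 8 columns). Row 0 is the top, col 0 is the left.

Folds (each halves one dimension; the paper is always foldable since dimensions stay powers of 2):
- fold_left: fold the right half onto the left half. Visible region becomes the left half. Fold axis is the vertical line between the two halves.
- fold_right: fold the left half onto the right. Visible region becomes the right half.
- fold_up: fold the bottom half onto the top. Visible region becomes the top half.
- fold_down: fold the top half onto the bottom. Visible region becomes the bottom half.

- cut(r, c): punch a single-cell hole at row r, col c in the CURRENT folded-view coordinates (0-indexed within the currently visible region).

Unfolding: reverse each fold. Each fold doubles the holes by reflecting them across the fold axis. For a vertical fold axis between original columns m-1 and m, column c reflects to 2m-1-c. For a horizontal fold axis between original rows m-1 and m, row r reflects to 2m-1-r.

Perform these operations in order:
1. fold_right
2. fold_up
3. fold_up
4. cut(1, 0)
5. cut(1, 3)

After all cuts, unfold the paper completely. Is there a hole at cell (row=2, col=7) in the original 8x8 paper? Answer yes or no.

Answer: yes

Derivation:
Op 1 fold_right: fold axis v@4; visible region now rows[0,8) x cols[4,8) = 8x4
Op 2 fold_up: fold axis h@4; visible region now rows[0,4) x cols[4,8) = 4x4
Op 3 fold_up: fold axis h@2; visible region now rows[0,2) x cols[4,8) = 2x4
Op 4 cut(1, 0): punch at orig (1,4); cuts so far [(1, 4)]; region rows[0,2) x cols[4,8) = 2x4
Op 5 cut(1, 3): punch at orig (1,7); cuts so far [(1, 4), (1, 7)]; region rows[0,2) x cols[4,8) = 2x4
Unfold 1 (reflect across h@2): 4 holes -> [(1, 4), (1, 7), (2, 4), (2, 7)]
Unfold 2 (reflect across h@4): 8 holes -> [(1, 4), (1, 7), (2, 4), (2, 7), (5, 4), (5, 7), (6, 4), (6, 7)]
Unfold 3 (reflect across v@4): 16 holes -> [(1, 0), (1, 3), (1, 4), (1, 7), (2, 0), (2, 3), (2, 4), (2, 7), (5, 0), (5, 3), (5, 4), (5, 7), (6, 0), (6, 3), (6, 4), (6, 7)]
Holes: [(1, 0), (1, 3), (1, 4), (1, 7), (2, 0), (2, 3), (2, 4), (2, 7), (5, 0), (5, 3), (5, 4), (5, 7), (6, 0), (6, 3), (6, 4), (6, 7)]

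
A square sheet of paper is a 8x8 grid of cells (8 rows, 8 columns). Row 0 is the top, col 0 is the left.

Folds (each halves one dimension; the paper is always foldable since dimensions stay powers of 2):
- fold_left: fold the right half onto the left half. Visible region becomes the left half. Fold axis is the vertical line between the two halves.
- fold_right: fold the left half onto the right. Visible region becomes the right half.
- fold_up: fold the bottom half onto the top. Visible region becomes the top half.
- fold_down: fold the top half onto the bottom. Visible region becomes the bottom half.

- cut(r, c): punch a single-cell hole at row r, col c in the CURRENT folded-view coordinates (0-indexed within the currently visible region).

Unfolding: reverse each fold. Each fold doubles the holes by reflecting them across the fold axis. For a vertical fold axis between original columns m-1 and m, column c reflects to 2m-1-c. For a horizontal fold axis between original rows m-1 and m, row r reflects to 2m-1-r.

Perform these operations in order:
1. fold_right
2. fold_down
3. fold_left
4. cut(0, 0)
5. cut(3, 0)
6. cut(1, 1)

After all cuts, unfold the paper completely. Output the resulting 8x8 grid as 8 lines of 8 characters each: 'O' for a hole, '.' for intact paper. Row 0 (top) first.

Op 1 fold_right: fold axis v@4; visible region now rows[0,8) x cols[4,8) = 8x4
Op 2 fold_down: fold axis h@4; visible region now rows[4,8) x cols[4,8) = 4x4
Op 3 fold_left: fold axis v@6; visible region now rows[4,8) x cols[4,6) = 4x2
Op 4 cut(0, 0): punch at orig (4,4); cuts so far [(4, 4)]; region rows[4,8) x cols[4,6) = 4x2
Op 5 cut(3, 0): punch at orig (7,4); cuts so far [(4, 4), (7, 4)]; region rows[4,8) x cols[4,6) = 4x2
Op 6 cut(1, 1): punch at orig (5,5); cuts so far [(4, 4), (5, 5), (7, 4)]; region rows[4,8) x cols[4,6) = 4x2
Unfold 1 (reflect across v@6): 6 holes -> [(4, 4), (4, 7), (5, 5), (5, 6), (7, 4), (7, 7)]
Unfold 2 (reflect across h@4): 12 holes -> [(0, 4), (0, 7), (2, 5), (2, 6), (3, 4), (3, 7), (4, 4), (4, 7), (5, 5), (5, 6), (7, 4), (7, 7)]
Unfold 3 (reflect across v@4): 24 holes -> [(0, 0), (0, 3), (0, 4), (0, 7), (2, 1), (2, 2), (2, 5), (2, 6), (3, 0), (3, 3), (3, 4), (3, 7), (4, 0), (4, 3), (4, 4), (4, 7), (5, 1), (5, 2), (5, 5), (5, 6), (7, 0), (7, 3), (7, 4), (7, 7)]

Answer: O..OO..O
........
.OO..OO.
O..OO..O
O..OO..O
.OO..OO.
........
O..OO..O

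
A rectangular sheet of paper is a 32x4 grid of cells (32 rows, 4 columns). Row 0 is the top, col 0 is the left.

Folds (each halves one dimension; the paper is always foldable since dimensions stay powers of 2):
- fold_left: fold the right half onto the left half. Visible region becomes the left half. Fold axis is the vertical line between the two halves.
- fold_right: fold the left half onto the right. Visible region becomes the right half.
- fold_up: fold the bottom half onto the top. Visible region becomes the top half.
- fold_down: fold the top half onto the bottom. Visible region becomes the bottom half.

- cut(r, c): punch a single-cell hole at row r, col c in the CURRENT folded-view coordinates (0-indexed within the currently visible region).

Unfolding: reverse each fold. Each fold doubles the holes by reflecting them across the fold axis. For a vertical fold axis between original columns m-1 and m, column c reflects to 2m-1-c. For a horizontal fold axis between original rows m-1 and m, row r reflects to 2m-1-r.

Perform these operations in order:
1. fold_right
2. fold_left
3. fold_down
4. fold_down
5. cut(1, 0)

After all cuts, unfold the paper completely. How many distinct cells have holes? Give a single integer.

Answer: 16

Derivation:
Op 1 fold_right: fold axis v@2; visible region now rows[0,32) x cols[2,4) = 32x2
Op 2 fold_left: fold axis v@3; visible region now rows[0,32) x cols[2,3) = 32x1
Op 3 fold_down: fold axis h@16; visible region now rows[16,32) x cols[2,3) = 16x1
Op 4 fold_down: fold axis h@24; visible region now rows[24,32) x cols[2,3) = 8x1
Op 5 cut(1, 0): punch at orig (25,2); cuts so far [(25, 2)]; region rows[24,32) x cols[2,3) = 8x1
Unfold 1 (reflect across h@24): 2 holes -> [(22, 2), (25, 2)]
Unfold 2 (reflect across h@16): 4 holes -> [(6, 2), (9, 2), (22, 2), (25, 2)]
Unfold 3 (reflect across v@3): 8 holes -> [(6, 2), (6, 3), (9, 2), (9, 3), (22, 2), (22, 3), (25, 2), (25, 3)]
Unfold 4 (reflect across v@2): 16 holes -> [(6, 0), (6, 1), (6, 2), (6, 3), (9, 0), (9, 1), (9, 2), (9, 3), (22, 0), (22, 1), (22, 2), (22, 3), (25, 0), (25, 1), (25, 2), (25, 3)]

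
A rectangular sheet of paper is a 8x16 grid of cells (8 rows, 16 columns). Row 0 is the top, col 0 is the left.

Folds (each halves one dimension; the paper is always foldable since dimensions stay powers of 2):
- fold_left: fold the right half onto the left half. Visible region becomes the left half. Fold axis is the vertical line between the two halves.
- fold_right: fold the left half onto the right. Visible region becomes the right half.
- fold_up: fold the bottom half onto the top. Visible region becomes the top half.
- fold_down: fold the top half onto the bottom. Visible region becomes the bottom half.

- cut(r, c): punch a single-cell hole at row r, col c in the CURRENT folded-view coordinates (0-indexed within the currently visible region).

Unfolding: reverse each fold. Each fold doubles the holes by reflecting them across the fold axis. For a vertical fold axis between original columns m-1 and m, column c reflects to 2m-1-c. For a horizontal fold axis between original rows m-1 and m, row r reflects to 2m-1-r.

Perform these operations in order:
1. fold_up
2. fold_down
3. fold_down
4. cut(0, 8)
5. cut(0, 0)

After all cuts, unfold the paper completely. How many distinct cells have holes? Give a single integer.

Op 1 fold_up: fold axis h@4; visible region now rows[0,4) x cols[0,16) = 4x16
Op 2 fold_down: fold axis h@2; visible region now rows[2,4) x cols[0,16) = 2x16
Op 3 fold_down: fold axis h@3; visible region now rows[3,4) x cols[0,16) = 1x16
Op 4 cut(0, 8): punch at orig (3,8); cuts so far [(3, 8)]; region rows[3,4) x cols[0,16) = 1x16
Op 5 cut(0, 0): punch at orig (3,0); cuts so far [(3, 0), (3, 8)]; region rows[3,4) x cols[0,16) = 1x16
Unfold 1 (reflect across h@3): 4 holes -> [(2, 0), (2, 8), (3, 0), (3, 8)]
Unfold 2 (reflect across h@2): 8 holes -> [(0, 0), (0, 8), (1, 0), (1, 8), (2, 0), (2, 8), (3, 0), (3, 8)]
Unfold 3 (reflect across h@4): 16 holes -> [(0, 0), (0, 8), (1, 0), (1, 8), (2, 0), (2, 8), (3, 0), (3, 8), (4, 0), (4, 8), (5, 0), (5, 8), (6, 0), (6, 8), (7, 0), (7, 8)]

Answer: 16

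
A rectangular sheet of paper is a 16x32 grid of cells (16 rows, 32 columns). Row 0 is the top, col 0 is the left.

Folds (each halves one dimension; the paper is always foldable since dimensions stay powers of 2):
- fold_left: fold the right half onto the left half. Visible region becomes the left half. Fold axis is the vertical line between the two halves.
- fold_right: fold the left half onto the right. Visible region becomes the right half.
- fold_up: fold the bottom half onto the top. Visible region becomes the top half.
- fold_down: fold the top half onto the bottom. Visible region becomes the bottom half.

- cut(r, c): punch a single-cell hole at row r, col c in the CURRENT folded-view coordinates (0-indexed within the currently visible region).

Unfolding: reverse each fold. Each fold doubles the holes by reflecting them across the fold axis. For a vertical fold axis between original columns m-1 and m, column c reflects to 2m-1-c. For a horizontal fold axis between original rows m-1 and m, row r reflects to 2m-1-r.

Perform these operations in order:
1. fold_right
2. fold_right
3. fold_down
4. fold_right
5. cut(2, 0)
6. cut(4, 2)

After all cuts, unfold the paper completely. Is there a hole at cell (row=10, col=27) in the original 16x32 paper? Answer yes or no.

Answer: yes

Derivation:
Op 1 fold_right: fold axis v@16; visible region now rows[0,16) x cols[16,32) = 16x16
Op 2 fold_right: fold axis v@24; visible region now rows[0,16) x cols[24,32) = 16x8
Op 3 fold_down: fold axis h@8; visible region now rows[8,16) x cols[24,32) = 8x8
Op 4 fold_right: fold axis v@28; visible region now rows[8,16) x cols[28,32) = 8x4
Op 5 cut(2, 0): punch at orig (10,28); cuts so far [(10, 28)]; region rows[8,16) x cols[28,32) = 8x4
Op 6 cut(4, 2): punch at orig (12,30); cuts so far [(10, 28), (12, 30)]; region rows[8,16) x cols[28,32) = 8x4
Unfold 1 (reflect across v@28): 4 holes -> [(10, 27), (10, 28), (12, 25), (12, 30)]
Unfold 2 (reflect across h@8): 8 holes -> [(3, 25), (3, 30), (5, 27), (5, 28), (10, 27), (10, 28), (12, 25), (12, 30)]
Unfold 3 (reflect across v@24): 16 holes -> [(3, 17), (3, 22), (3, 25), (3, 30), (5, 19), (5, 20), (5, 27), (5, 28), (10, 19), (10, 20), (10, 27), (10, 28), (12, 17), (12, 22), (12, 25), (12, 30)]
Unfold 4 (reflect across v@16): 32 holes -> [(3, 1), (3, 6), (3, 9), (3, 14), (3, 17), (3, 22), (3, 25), (3, 30), (5, 3), (5, 4), (5, 11), (5, 12), (5, 19), (5, 20), (5, 27), (5, 28), (10, 3), (10, 4), (10, 11), (10, 12), (10, 19), (10, 20), (10, 27), (10, 28), (12, 1), (12, 6), (12, 9), (12, 14), (12, 17), (12, 22), (12, 25), (12, 30)]
Holes: [(3, 1), (3, 6), (3, 9), (3, 14), (3, 17), (3, 22), (3, 25), (3, 30), (5, 3), (5, 4), (5, 11), (5, 12), (5, 19), (5, 20), (5, 27), (5, 28), (10, 3), (10, 4), (10, 11), (10, 12), (10, 19), (10, 20), (10, 27), (10, 28), (12, 1), (12, 6), (12, 9), (12, 14), (12, 17), (12, 22), (12, 25), (12, 30)]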